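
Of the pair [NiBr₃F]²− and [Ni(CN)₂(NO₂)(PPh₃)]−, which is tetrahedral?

For [NiBr₃F]²−: Ligand charges: each bromide is −1; each fluoride is −1. With an overall charge of −2 the nickel centre must be in the +2 oxidation state. Ni sits in group 10, so the d-electron count is 10 − 2 = 8. Bromide and fluoride are weak-field ligands. With weak-field ligands the CFSE gain from square planar is small, so a 3d d⁸ ion takes the sterically preferred tetrahedral geometry. → tetrahedral.
For [Ni(CN)₂(NO₂)(PPh₃)]−: Summing ligand charges against the −1 overall charge gives an oxidation state of +2 for nickel. Nickel is a group-10 element; Ni(II) is therefore d⁸. Cyanide, nitro (N-bound nitrite), and triphenylphosphine are strong-field ligands (high in the spectrochemical series). A 3d d⁸ ion with strong-field ligands gains enough CFSE to favour square planar over tetrahedral. → square planar.

[NiBr₃F]²−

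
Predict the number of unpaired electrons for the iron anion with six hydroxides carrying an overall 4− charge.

4 unpaired electrons

Each hydroxide is −1; balancing the −4 overall charge requires Fe(II).
Iron is a group-8 element; Fe(II) is therefore d⁶.
The spin state decides the count: Hydroxide is a weak-field ligand for a first-row metal, so the complex is high-spin.
An octahedral high-spin d⁶ ion is t₂g⁴e_g², giving 4 unpaired electrons.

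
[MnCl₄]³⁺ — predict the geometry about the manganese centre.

Ligand charges: each chloride is −1. With an overall charge of +3 the manganese centre must be in the +7 oxidation state.
Mn sits in group 7, so the d-electron count is 7 − 7 = 0.
Coordination number: 4.
A d⁰ ion has no crystal-field stabilisation preference between square planar and tetrahedral, so four ligands adopt the sterically favoured tetrahedral geometry.

tetrahedral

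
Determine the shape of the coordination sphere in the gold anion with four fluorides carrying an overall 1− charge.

Ligand charges: each fluoride is −1. With an overall charge of −1 the gold centre must be in the +3 oxidation state.
Gold is a group-11 element; Au(III) is therefore d⁸.
With 4 monodentate ligands the coordination number is 4.
A 5d d⁸ ion has a large crystal-field splitting; square planar leaves the high-energy d_{x²−y²} orbital empty and maximises CFSE.

square planar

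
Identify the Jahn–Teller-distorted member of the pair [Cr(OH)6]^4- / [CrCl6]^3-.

[Cr(OH)6]^4-: Each hydroxide is −1; balancing the −4 overall charge requires Cr(II). Chromium is a group-6 element; Cr(II) is therefore d⁴. Hydroxide is a weak-field ligand for a first-row metal, so the complex is high-spin. The t₂g³e_g¹ (high-spin) configuration has an unevenly filled e_g set; the Jahn–Teller theorem predicts a tetragonal distortion (typically axial elongation) to lift the degeneracy.
[CrCl6]^3-: Ligand charges: each chloride is −1. With an overall charge of −3 the chromium centre must be in the +3 oxidation state. Cr sits in group 6, so the d-electron count is 6 − 3 = 3. The d³ configuration leaves the e_g set evenly filled (or empty) — no strong Jahn–Teller driving force.

[Cr(OH)6]^4-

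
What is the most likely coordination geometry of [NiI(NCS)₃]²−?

tetrahedral

Summing ligand charges against the −2 overall charge gives an oxidation state of +2 for nickel.
Group 10 minus oxidation state 2 gives a d⁸ configuration.
Coordination number: 4.
Iodide and isothiocyanate are weak-field ligands.
With weak-field ligands the CFSE gain from square planar is small, so a 3d d⁸ ion takes the sterically preferred tetrahedral geometry.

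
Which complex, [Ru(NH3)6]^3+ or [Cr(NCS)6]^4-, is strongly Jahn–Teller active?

[Cr(NCS)6]^4-

[Ru(NH3)6]^3+: Ligand charges: ammonia is neutral. With an overall charge of +3 the ruthenium centre must be in the +3 oxidation state. Ru sits in group 8, so the d-electron count is 8 − 3 = 5. A 4d ion has a large Δₒ and is invariably low-spin. The d⁵ configuration leaves the e_g set evenly filled (or empty) — no strong Jahn–Teller driving force.
[Cr(NCS)6]^4-: Ligand charges: each isothiocyanate is −1. With an overall charge of −4 the chromium centre must be in the +2 oxidation state. Group 6 minus oxidation state 2 gives a d⁴ configuration. Isothiocyanate is a weak-field ligand for a first-row metal, so the complex is high-spin. The t₂g³e_g¹ (high-spin) configuration has an unevenly filled e_g set; the Jahn–Teller theorem predicts a tetragonal distortion (typically axial elongation) to lift the degeneracy.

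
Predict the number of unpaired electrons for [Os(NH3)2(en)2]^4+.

2

Summing ligand charges against the +4 overall charge gives an oxidation state of +4 for osmium.
Osmium is a group-8 element; Os(IV) is therefore d⁴.
Counting donor atoms: 2×ammonia (monodentate) → 2 donors; 2×ethylenediamine (bidentate) → 4 donors. Coordination number = 6.
The spin state decides the count: a 5d ion has a large Δₒ and is invariably low-spin.
An octahedral low-spin d⁴ ion is t₂g⁴e_g⁰, giving 2 unpaired electrons.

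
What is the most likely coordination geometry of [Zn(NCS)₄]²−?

tetrahedral

Ligand charges: each isothiocyanate is −1. With an overall charge of −2 the zinc centre must be in the +2 oxidation state.
Zn sits in group 12, so the d-electron count is 12 − 2 = 10.
Coordination number: 4.
A d¹⁰ ion has no crystal-field stabilisation preference between square planar and tetrahedral, so four ligands adopt the sterically favoured tetrahedral geometry.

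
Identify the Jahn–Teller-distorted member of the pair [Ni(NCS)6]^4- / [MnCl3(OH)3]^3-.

[Ni(NCS)6]^4-: Each isothiocyanate is −1; balancing the −4 overall charge requires Ni(II). Ni sits in group 10, so the d-electron count is 10 − 2 = 8. The d⁸ configuration leaves the e_g set evenly filled (or empty) — no strong Jahn–Teller driving force.
[MnCl3(OH)3]^3-: Summing ligand charges against the −3 overall charge gives an oxidation state of +3 for manganese. Manganese is a group-7 element; Mn(III) is therefore d⁴. Chloride and hydroxide are weak-field ligands for a first-row metal, so the complex is high-spin. The t₂g³e_g¹ (high-spin) configuration has an unevenly filled e_g set; the Jahn–Teller theorem predicts a tetragonal distortion (typically axial elongation) to lift the degeneracy.

[MnCl3(OH)3]^3-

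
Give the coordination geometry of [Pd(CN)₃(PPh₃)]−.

square planar

Ligand charges: each cyanide is −1; triphenylphosphine is neutral. With an overall charge of −1 the palladium centre must be in the +2 oxidation state.
Palladium is a group-10 element; Pd(II) is therefore d⁸.
Coordination number: 4.
A 4d d⁸ ion has a large crystal-field splitting; square planar leaves the high-energy d_{x²−y²} orbital empty and maximises CFSE.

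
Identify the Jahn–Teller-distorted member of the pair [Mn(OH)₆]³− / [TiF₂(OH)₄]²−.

[Mn(OH)₆]³−: Summing ligand charges against the −3 overall charge gives an oxidation state of +3 for manganese. Manganese is a group-7 element; Mn(III) is therefore d⁴. Hydroxide is a weak-field ligand for a first-row metal, so the complex is high-spin. The t₂g³e_g¹ (high-spin) configuration has an unevenly filled e_g set; the Jahn–Teller theorem predicts a tetragonal distortion (typically axial elongation) to lift the degeneracy.
[TiF₂(OH)₄]²−: Summing ligand charges against the −2 overall charge gives an oxidation state of +4 for titanium. Group 4 minus oxidation state 4 gives a d⁰ configuration. The d⁰ configuration leaves the e_g set evenly filled (or empty) — no strong Jahn–Teller driving force.

[Mn(OH)₆]³−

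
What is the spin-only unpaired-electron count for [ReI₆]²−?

Ligand charges: each iodide is −1. With an overall charge of −2 the rhenium centre must be in the +4 oxidation state.
Re sits in group 7, so the d-electron count is 7 − 4 = 3.
In an octahedral field the d³ configuration is t₂g³e_g⁰ (only one arrangement possible), giving 3 unpaired electrons.

3 unpaired electrons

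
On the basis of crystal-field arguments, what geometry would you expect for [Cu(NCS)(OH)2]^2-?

Summing ligand charges against the −2 overall charge gives an oxidation state of +1 for copper.
Group 11 minus oxidation state 1 gives a d¹⁰ configuration.
With 3 monodentate ligands the coordination number is 3.
Three ligands around a d¹⁰ centre minimise repulsion in a trigonal-planar arrangement.

trigonal planar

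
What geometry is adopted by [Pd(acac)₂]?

Summing ligand charges against the 0 overall charge gives an oxidation state of +2 for palladium.
Palladium is a group-10 element; Pd(II) is therefore d⁸.
Counting donor atoms: 2×acetylacetonate (bidentate) → 4 donors. Coordination number = 4.
A 4d d⁸ ion has a large crystal-field splitting; square planar leaves the high-energy d_{x²−y²} orbital empty and maximises CFSE.

square planar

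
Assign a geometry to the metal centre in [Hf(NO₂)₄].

tetrahedral

Summing ligand charges against the 0 overall charge gives an oxidation state of +4 for hafnium.
Group 4 minus oxidation state 4 gives a d⁰ configuration.
Coordination number: 4.
A d⁰ ion has no crystal-field stabilisation preference between square planar and tetrahedral, so four ligands adopt the sterically favoured tetrahedral geometry.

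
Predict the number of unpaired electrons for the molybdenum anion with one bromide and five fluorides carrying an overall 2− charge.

Summing ligand charges against the −2 overall charge gives an oxidation state of +4 for molybdenum.
Mo sits in group 6, so the d-electron count is 6 − 4 = 2.
In an octahedral field the d² configuration is t₂g²e_g⁰ (only one arrangement possible), giving 2 unpaired electrons.

2 unpaired electrons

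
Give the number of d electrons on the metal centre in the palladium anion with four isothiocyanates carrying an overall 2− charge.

Summing ligand charges against the −2 overall charge gives an oxidation state of +2 for palladium.
Palladium is a group-10 element; Pd(II) is therefore d⁸.

d8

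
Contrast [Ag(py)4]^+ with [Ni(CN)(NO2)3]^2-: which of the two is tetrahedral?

For [Ag(py)4]^+: Pyridine is neutral; balancing the +1 overall charge requires Ag(I). Group 11 minus oxidation state 1 gives a d¹⁰ configuration. A d¹⁰ ion has no crystal-field stabilisation preference between square planar and tetrahedral, so four ligands adopt the sterically favoured tetrahedral geometry. → tetrahedral.
For [Ni(CN)(NO2)3]^2-: Summing ligand charges against the −2 overall charge gives an oxidation state of +2 for nickel. Ni sits in group 10, so the d-electron count is 10 − 2 = 8. Cyanide and nitro (N-bound nitrite) are strong-field ligands (high in the spectrochemical series). A 3d d⁸ ion with strong-field ligands gains enough CFSE to favour square planar over tetrahedral. → square planar.

[Ag(py)4]^+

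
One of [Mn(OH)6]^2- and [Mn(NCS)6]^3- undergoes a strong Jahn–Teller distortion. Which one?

[Mn(NCS)6]^3-

[Mn(OH)6]^2-: Ligand charges: each hydroxide is −1. With an overall charge of −2 the manganese centre must be in the +4 oxidation state. Group 7 minus oxidation state 4 gives a d³ configuration. The d³ configuration leaves the e_g set evenly filled (or empty) — no strong Jahn–Teller driving force.
[Mn(NCS)6]^3-: Summing ligand charges against the −3 overall charge gives an oxidation state of +3 for manganese. Manganese is a group-7 element; Mn(III) is therefore d⁴. Isothiocyanate is a weak-field ligand for a first-row metal, so the complex is high-spin. The t₂g³e_g¹ (high-spin) configuration has an unevenly filled e_g set; the Jahn–Teller theorem predicts a tetragonal distortion (typically axial elongation) to lift the degeneracy.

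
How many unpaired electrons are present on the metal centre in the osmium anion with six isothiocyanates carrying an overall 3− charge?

Summing ligand charges against the −3 overall charge gives an oxidation state of +3 for osmium.
Group 8 minus oxidation state 3 gives a d⁵ configuration.
The spin state decides the count: a 5d ion has a large Δₒ and is invariably low-spin.
An octahedral low-spin d⁵ ion is t₂g⁵e_g⁰, giving 1 unpaired electron.

1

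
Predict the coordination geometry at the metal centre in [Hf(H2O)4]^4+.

tetrahedral

Water is neutral; balancing the +4 overall charge requires Hf(IV).
Group 4 minus oxidation state 4 gives a d⁰ configuration.
Coordination number: 4.
A d⁰ ion has no crystal-field stabilisation preference between square planar and tetrahedral, so four ligands adopt the sterically favoured tetrahedral geometry.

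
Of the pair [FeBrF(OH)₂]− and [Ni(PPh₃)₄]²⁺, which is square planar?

For [FeBrF(OH)₂]−: Summing ligand charges against the −1 overall charge gives an oxidation state of +3 for iron. Iron is a group-8 element; Fe(III) is therefore d⁵. A high-spin d⁵ ion has zero CFSE in either geometry, so four ligands adopt the sterically favoured tetrahedral geometry. → tetrahedral.
For [Ni(PPh₃)₄]²⁺: Summing ligand charges against the +2 overall charge gives an oxidation state of +2 for nickel. Nickel is a group-10 element; Ni(II) is therefore d⁸. Triphenylphosphine is a strong-field ligand (high in the spectrochemical series). A 3d d⁸ ion with strong-field ligands gains enough CFSE to favour square planar over tetrahedral. → square planar.

[Ni(PPh₃)₄]²⁺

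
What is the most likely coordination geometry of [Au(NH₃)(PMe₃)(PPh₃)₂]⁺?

Ligand charges: ammonia is neutral; trimethylphosphine is neutral; triphenylphosphine is neutral. With an overall charge of +1 the gold centre must be in the +1 oxidation state.
Au sits in group 11, so the d-electron count is 11 − 1 = 10.
Coordination number: 4.
A d¹⁰ ion has no crystal-field stabilisation preference between square planar and tetrahedral, so four ligands adopt the sterically favoured tetrahedral geometry.

tetrahedral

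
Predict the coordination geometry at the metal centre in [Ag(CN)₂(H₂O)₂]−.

Summing ligand charges against the −1 overall charge gives an oxidation state of +1 for silver.
Ag sits in group 11, so the d-electron count is 11 − 1 = 10.
Coordination number: 4.
A d¹⁰ ion has no crystal-field stabilisation preference between square planar and tetrahedral, so four ligands adopt the sterically favoured tetrahedral geometry.

tetrahedral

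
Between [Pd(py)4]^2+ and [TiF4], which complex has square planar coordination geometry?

[Pd(py)4]^2+

For [Pd(py)4]^2+: Ligand charges: pyridine is neutral. With an overall charge of +2 the palladium centre must be in the +2 oxidation state. Pd sits in group 10, so the d-electron count is 10 − 2 = 8. A 4d d⁸ ion has a large crystal-field splitting; square planar leaves the high-energy d_{x²−y²} orbital empty and maximises CFSE. → square planar.
For [TiF4]: Ligand charges: each fluoride is −1. With an overall charge of 0 the titanium centre must be in the +4 oxidation state. Ti sits in group 4, so the d-electron count is 4 − 4 = 0. A d⁰ ion has no crystal-field stabilisation preference between square planar and tetrahedral, so four ligands adopt the sterically favoured tetrahedral geometry. → tetrahedral.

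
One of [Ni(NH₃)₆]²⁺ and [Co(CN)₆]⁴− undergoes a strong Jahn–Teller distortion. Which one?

[Ni(NH₃)₆]²⁺: Ligand charges: ammonia is neutral. With an overall charge of +2 the nickel centre must be in the +2 oxidation state. Ni sits in group 10, so the d-electron count is 10 − 2 = 8. The d⁸ configuration leaves the e_g set evenly filled (or empty) — no strong Jahn–Teller driving force.
[Co(CN)₆]⁴−: Summing ligand charges against the −4 overall charge gives an oxidation state of +2 for cobalt. Group 9 minus oxidation state 2 gives a d⁷ configuration. Cyanide is a strong-field ligand (high in the spectrochemical series) for a first-row metal, so the complex is low-spin. The t₂g⁶e_g¹ (low-spin) configuration has an unevenly filled e_g set; the Jahn–Teller theorem predicts a tetragonal distortion (typically axial elongation) to lift the degeneracy.

[Co(CN)₆]⁴−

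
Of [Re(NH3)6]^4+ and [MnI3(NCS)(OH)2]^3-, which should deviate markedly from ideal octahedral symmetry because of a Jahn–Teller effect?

[MnI3(NCS)(OH)2]^3-

[Re(NH3)6]^4+: Ligand charges: ammonia is neutral. With an overall charge of +4 the rhenium centre must be in the +4 oxidation state. Re sits in group 7, so the d-electron count is 7 − 4 = 3. The d³ configuration leaves the e_g set evenly filled (or empty) — no strong Jahn–Teller driving force.
[MnI3(NCS)(OH)2]^3-: Ligand charges: each iodide is −1; each isothiocyanate is −1; each hydroxide is −1. With an overall charge of −3 the manganese centre must be in the +3 oxidation state. Group 7 minus oxidation state 3 gives a d⁴ configuration. Hydroxide, iodide, and isothiocyanate are weak-field ligands for a first-row metal, so the complex is high-spin. The t₂g³e_g¹ (high-spin) configuration has an unevenly filled e_g set; the Jahn–Teller theorem predicts a tetragonal distortion (typically axial elongation) to lift the degeneracy.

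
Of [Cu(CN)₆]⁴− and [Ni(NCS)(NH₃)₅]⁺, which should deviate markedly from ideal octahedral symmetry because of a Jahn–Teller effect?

[Cu(CN)₆]⁴−

[Cu(CN)₆]⁴−: Each cyanide is −1; balancing the −4 overall charge requires Cu(II). Cu sits in group 11, so the d-electron count is 11 − 2 = 9. The t₂g⁶e_g³ configuration has an unevenly filled e_g set; the Jahn–Teller theorem predicts a tetragonal distortion (typically axial elongation) to lift the degeneracy.
[Ni(NCS)(NH₃)₅]⁺: Summing ligand charges against the +1 overall charge gives an oxidation state of +2 for nickel. Group 10 minus oxidation state 2 gives a d⁸ configuration. The d⁸ configuration leaves the e_g set evenly filled (or empty) — no strong Jahn–Teller driving force.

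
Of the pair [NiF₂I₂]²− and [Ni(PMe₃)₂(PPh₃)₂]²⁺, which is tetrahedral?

[NiF₂I₂]²−

For [NiF₂I₂]²−: Each fluoride is −1; each iodide is −1; balancing the −2 overall charge requires Ni(II). Group 10 minus oxidation state 2 gives a d⁸ configuration. Fluoride and iodide are weak-field ligands. With weak-field ligands the CFSE gain from square planar is small, so a 3d d⁸ ion takes the sterically preferred tetrahedral geometry. → tetrahedral.
For [Ni(PMe₃)₂(PPh₃)₂]²⁺: Trimethylphosphine is neutral; triphenylphosphine is neutral; balancing the +2 overall charge requires Ni(II). Group 10 minus oxidation state 2 gives a d⁸ configuration. Trimethylphosphine and triphenylphosphine are strong-field ligands (high in the spectrochemical series). A 3d d⁸ ion with strong-field ligands gains enough CFSE to favour square planar over tetrahedral. → square planar.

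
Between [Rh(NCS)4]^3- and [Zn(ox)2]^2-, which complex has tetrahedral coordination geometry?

For [Rh(NCS)4]^3-: Ligand charges: each isothiocyanate is −1. With an overall charge of −3 the rhodium centre must be in the +1 oxidation state. Rh sits in group 9, so the d-electron count is 9 − 1 = 8. A 4d d⁸ ion has a large crystal-field splitting; square planar leaves the high-energy d_{x²−y²} orbital empty and maximises CFSE. → square planar.
For [Zn(ox)2]^2-: Ligand charges: each oxalate is −2. With an overall charge of −2 the zinc centre must be in the +2 oxidation state. Group 12 minus oxidation state 2 gives a d¹⁰ configuration. A d¹⁰ ion has no crystal-field stabilisation preference between square planar and tetrahedral, so four ligands adopt the sterically favoured tetrahedral geometry. → tetrahedral.

[Zn(ox)2]^2-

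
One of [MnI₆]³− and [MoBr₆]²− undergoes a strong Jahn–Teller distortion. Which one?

[MnI₆]³−

[MnI₆]³−: Ligand charges: each iodide is −1. With an overall charge of −3 the manganese centre must be in the +3 oxidation state. Mn sits in group 7, so the d-electron count is 7 − 3 = 4. Iodide is a weak-field ligand for a first-row metal, so the complex is high-spin. The t₂g³e_g¹ (high-spin) configuration has an unevenly filled e_g set; the Jahn–Teller theorem predicts a tetragonal distortion (typically axial elongation) to lift the degeneracy.
[MoBr₆]²−: Each bromide is −1; balancing the −2 overall charge requires Mo(IV). Molybdenum is a group-6 element; Mo(IV) is therefore d². The d² configuration leaves the e_g set evenly filled (or empty) — no strong Jahn–Teller driving force.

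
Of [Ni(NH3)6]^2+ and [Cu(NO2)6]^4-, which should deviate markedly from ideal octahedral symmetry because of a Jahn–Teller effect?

[Cu(NO2)6]^4-

[Ni(NH3)6]^2+: Ammonia is neutral; balancing the +2 overall charge requires Ni(II). Nickel is a group-10 element; Ni(II) is therefore d⁸. The d⁸ configuration leaves the e_g set evenly filled (or empty) — no strong Jahn–Teller driving force.
[Cu(NO2)6]^4-: Summing ligand charges against the −4 overall charge gives an oxidation state of +2 for copper. Group 11 minus oxidation state 2 gives a d⁹ configuration. The t₂g⁶e_g³ configuration has an unevenly filled e_g set; the Jahn–Teller theorem predicts a tetragonal distortion (typically axial elongation) to lift the degeneracy.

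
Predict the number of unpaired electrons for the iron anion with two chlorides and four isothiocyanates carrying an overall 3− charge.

5

Ligand charges: each chloride is −1; each isothiocyanate is −1. With an overall charge of −3 the iron centre must be in the +3 oxidation state.
Fe sits in group 8, so the d-electron count is 8 − 3 = 5.
The spin state decides the count: Chloride and isothiocyanate are weak-field ligands for a first-row metal, so the complex is high-spin.
An octahedral high-spin d⁵ ion is t₂g³e_g², giving 5 unpaired electrons.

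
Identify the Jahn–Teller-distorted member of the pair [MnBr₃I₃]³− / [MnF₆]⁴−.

[MnBr₃I₃]³−: Ligand charges: each bromide is −1; each iodide is −1. With an overall charge of −3 the manganese centre must be in the +3 oxidation state. Mn sits in group 7, so the d-electron count is 7 − 3 = 4. Bromide and iodide are weak-field ligands for a first-row metal, so the complex is high-spin. The t₂g³e_g¹ (high-spin) configuration has an unevenly filled e_g set; the Jahn–Teller theorem predicts a tetragonal distortion (typically axial elongation) to lift the degeneracy.
[MnF₆]⁴−: Ligand charges: each fluoride is −1. With an overall charge of −4 the manganese centre must be in the +2 oxidation state. Mn sits in group 7, so the d-electron count is 7 − 2 = 5. Fluoride is a weak-field ligand for a first-row metal, so the complex is high-spin. The d⁵ configuration leaves the e_g set evenly filled (or empty) — no strong Jahn–Teller driving force.

[MnBr₃I₃]³−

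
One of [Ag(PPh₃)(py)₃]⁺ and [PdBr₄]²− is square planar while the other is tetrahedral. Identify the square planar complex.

[PdBr₄]²−

For [Ag(PPh₃)(py)₃]⁺: Summing ligand charges against the +1 overall charge gives an oxidation state of +1 for silver. Silver is a group-11 element; Ag(I) is therefore d¹⁰. A d¹⁰ ion has no crystal-field stabilisation preference between square planar and tetrahedral, so four ligands adopt the sterically favoured tetrahedral geometry. → tetrahedral.
For [PdBr₄]²−: Each bromide is −1; balancing the −2 overall charge requires Pd(II). Palladium is a group-10 element; Pd(II) is therefore d⁸. A 4d d⁸ ion has a large crystal-field splitting; square planar leaves the high-energy d_{x²−y²} orbital empty and maximises CFSE. → square planar.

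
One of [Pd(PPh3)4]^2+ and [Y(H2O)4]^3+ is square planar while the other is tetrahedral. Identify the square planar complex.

For [Pd(PPh3)4]^2+: Triphenylphosphine is neutral; balancing the +2 overall charge requires Pd(II). Group 10 minus oxidation state 2 gives a d⁸ configuration. A 4d d⁸ ion has a large crystal-field splitting; square planar leaves the high-energy d_{x²−y²} orbital empty and maximises CFSE. → square planar.
For [Y(H2O)4]^3+: Ligand charges: water is neutral. With an overall charge of +3 the yttrium centre must be in the +3 oxidation state. Y sits in group 3, so the d-electron count is 3 − 3 = 0. A d⁰ ion has no crystal-field stabilisation preference between square planar and tetrahedral, so four ligands adopt the sterically favoured tetrahedral geometry. → tetrahedral.

[Pd(PPh3)4]^2+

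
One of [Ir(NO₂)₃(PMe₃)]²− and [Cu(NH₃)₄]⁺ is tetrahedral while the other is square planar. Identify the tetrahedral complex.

[Cu(NH₃)₄]⁺

For [Ir(NO₂)₃(PMe₃)]²−: Each nitro (N-bound nitrite) is −1; trimethylphosphine is neutral; balancing the −2 overall charge requires Ir(I). Group 9 minus oxidation state 1 gives a d⁸ configuration. A 5d d⁸ ion has a large crystal-field splitting; square planar leaves the high-energy d_{x²−y²} orbital empty and maximises CFSE. → square planar.
For [Cu(NH₃)₄]⁺: Ligand charges: ammonia is neutral. With an overall charge of +1 the copper centre must be in the +1 oxidation state. Copper is a group-11 element; Cu(I) is therefore d¹⁰. A d¹⁰ ion has no crystal-field stabilisation preference between square planar and tetrahedral, so four ligands adopt the sterically favoured tetrahedral geometry. → tetrahedral.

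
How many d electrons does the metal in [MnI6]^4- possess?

d⁵

Summing ligand charges against the −4 overall charge gives an oxidation state of +2 for manganese.
Group 7 minus oxidation state 2 gives a d⁵ configuration.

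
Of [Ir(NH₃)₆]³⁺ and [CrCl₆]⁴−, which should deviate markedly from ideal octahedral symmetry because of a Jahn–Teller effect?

[Ir(NH₃)₆]³⁺: Ammonia is neutral; balancing the +3 overall charge requires Ir(III). Ir sits in group 9, so the d-electron count is 9 − 3 = 6. A 5d ion has a large Δₒ and is invariably low-spin. The d⁶ configuration leaves the e_g set evenly filled (or empty) — no strong Jahn–Teller driving force.
[CrCl₆]⁴−: Ligand charges: each chloride is −1. With an overall charge of −4 the chromium centre must be in the +2 oxidation state. Chromium is a group-6 element; Cr(II) is therefore d⁴. Chloride is a weak-field ligand for a first-row metal, so the complex is high-spin. The t₂g³e_g¹ (high-spin) configuration has an unevenly filled e_g set; the Jahn–Teller theorem predicts a tetragonal distortion (typically axial elongation) to lift the degeneracy.

[CrCl₆]⁴−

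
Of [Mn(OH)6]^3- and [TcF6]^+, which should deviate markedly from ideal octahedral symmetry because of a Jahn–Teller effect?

[Mn(OH)6]^3-

[Mn(OH)6]^3-: Summing ligand charges against the −3 overall charge gives an oxidation state of +3 for manganese. Group 7 minus oxidation state 3 gives a d⁴ configuration. Hydroxide is a weak-field ligand for a first-row metal, so the complex is high-spin. The t₂g³e_g¹ (high-spin) configuration has an unevenly filled e_g set; the Jahn–Teller theorem predicts a tetragonal distortion (typically axial elongation) to lift the degeneracy.
[TcF6]^+: Ligand charges: each fluoride is −1. With an overall charge of +1 the technetium centre must be in the +7 oxidation state. Technetium is a group-7 element; Tc(VII) is therefore d⁰. The d⁰ configuration leaves the e_g set evenly filled (or empty) — no strong Jahn–Teller driving force.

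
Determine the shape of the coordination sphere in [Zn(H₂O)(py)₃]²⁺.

Ligand charges: water is neutral; pyridine is neutral. With an overall charge of +2 the zinc centre must be in the +2 oxidation state.
Zinc is a group-12 element; Zn(II) is therefore d¹⁰.
With 4 monodentate ligands the coordination number is 4.
A d¹⁰ ion has no crystal-field stabilisation preference between square planar and tetrahedral, so four ligands adopt the sterically favoured tetrahedral geometry.

tetrahedral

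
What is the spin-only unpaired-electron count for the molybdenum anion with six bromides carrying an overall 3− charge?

3 unpaired electrons

Summing ligand charges against the −3 overall charge gives an oxidation state of +3 for molybdenum.
Mo sits in group 6, so the d-electron count is 6 − 3 = 3.
In an octahedral field the d³ configuration is t₂g³e_g⁰ (only one arrangement possible), giving 3 unpaired electrons.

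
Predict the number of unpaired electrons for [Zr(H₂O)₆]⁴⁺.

0 unpaired electrons

Ligand charges: water is neutral. With an overall charge of +4 the zirconium centre must be in the +4 oxidation state.
Zirconium is a group-4 element; Zr(IV) is therefore d⁰.
In an octahedral field the d⁰ configuration is t₂g⁰e_g⁰, giving 0 unpaired electrons.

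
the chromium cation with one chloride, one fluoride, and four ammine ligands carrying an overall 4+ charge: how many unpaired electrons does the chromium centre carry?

Each chloride is −1; each fluoride is −1; ammonia is neutral; balancing the +4 overall charge requires Cr(VI).
Group 6 minus oxidation state 6 gives a d⁰ configuration.
In an octahedral field the d⁰ configuration is t₂g⁰e_g⁰, giving 0 unpaired electrons.

0 unpaired electrons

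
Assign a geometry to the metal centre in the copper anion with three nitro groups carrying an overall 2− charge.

trigonal planar

Summing ligand charges against the −2 overall charge gives an oxidation state of +1 for copper.
Copper is a group-11 element; Cu(I) is therefore d¹⁰.
Coordination number: 3.
Three ligands around a d¹⁰ centre minimise repulsion in a trigonal-planar arrangement.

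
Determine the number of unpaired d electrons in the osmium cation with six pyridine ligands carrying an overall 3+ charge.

1 unpaired electron

Summing ligand charges against the +3 overall charge gives an oxidation state of +3 for osmium.
Group 8 minus oxidation state 3 gives a d⁵ configuration.
The spin state decides the count: a 5d ion has a large Δₒ and is invariably low-spin.
An octahedral low-spin d⁵ ion is t₂g⁵e_g⁰, giving 1 unpaired electron.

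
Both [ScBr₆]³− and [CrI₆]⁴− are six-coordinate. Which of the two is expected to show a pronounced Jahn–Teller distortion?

[ScBr₆]³−: Each bromide is −1; balancing the −3 overall charge requires Sc(III). Sc sits in group 3, so the d-electron count is 3 − 3 = 0. The d⁰ configuration leaves the e_g set evenly filled (or empty) — no strong Jahn–Teller driving force.
[CrI₆]⁴−: Each iodide is −1; balancing the −4 overall charge requires Cr(II). Chromium is a group-6 element; Cr(II) is therefore d⁴. Iodide is a weak-field ligand for a first-row metal, so the complex is high-spin. The t₂g³e_g¹ (high-spin) configuration has an unevenly filled e_g set; the Jahn–Teller theorem predicts a tetragonal distortion (typically axial elongation) to lift the degeneracy.

[CrI₆]⁴−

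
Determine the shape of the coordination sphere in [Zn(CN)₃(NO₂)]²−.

tetrahedral

Each cyanide is −1; each nitro (N-bound nitrite) is −1; balancing the −2 overall charge requires Zn(II).
Zinc is a group-12 element; Zn(II) is therefore d¹⁰.
Coordination number: 4.
A d¹⁰ ion has no crystal-field stabilisation preference between square planar and tetrahedral, so four ligands adopt the sterically favoured tetrahedral geometry.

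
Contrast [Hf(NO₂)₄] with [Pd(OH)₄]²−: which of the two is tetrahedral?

For [Hf(NO₂)₄]: Ligand charges: each nitro (N-bound nitrite) is −1. With an overall charge of 0 the hafnium centre must be in the +4 oxidation state. Hf sits in group 4, so the d-electron count is 4 − 4 = 0. A d⁰ ion has no crystal-field stabilisation preference between square planar and tetrahedral, so four ligands adopt the sterically favoured tetrahedral geometry. → tetrahedral.
For [Pd(OH)₄]²−: Ligand charges: each hydroxide is −1. With an overall charge of −2 the palladium centre must be in the +2 oxidation state. Pd sits in group 10, so the d-electron count is 10 − 2 = 8. A 4d d⁸ ion has a large crystal-field splitting; square planar leaves the high-energy d_{x²−y²} orbital empty and maximises CFSE. → square planar.

[Hf(NO₂)₄]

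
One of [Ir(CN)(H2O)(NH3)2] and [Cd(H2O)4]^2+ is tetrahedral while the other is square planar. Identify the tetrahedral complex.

For [Ir(CN)(H2O)(NH3)2]: Summing ligand charges against the 0 overall charge gives an oxidation state of +1 for iridium. Group 9 minus oxidation state 1 gives a d⁸ configuration. A 5d d⁸ ion has a large crystal-field splitting; square planar leaves the high-energy d_{x²−y²} orbital empty and maximises CFSE. → square planar.
For [Cd(H2O)4]^2+: Ligand charges: water is neutral. With an overall charge of +2 the cadmium centre must be in the +2 oxidation state. Cd sits in group 12, so the d-electron count is 12 − 2 = 10. A d¹⁰ ion has no crystal-field stabilisation preference between square planar and tetrahedral, so four ligands adopt the sterically favoured tetrahedral geometry. → tetrahedral.

[Cd(H2O)4]^2+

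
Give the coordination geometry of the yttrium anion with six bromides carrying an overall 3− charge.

Each bromide is −1; balancing the −3 overall charge requires Y(III).
Group 3 minus oxidation state 3 gives a d⁰ configuration.
With 6 monodentate ligands the coordination number is 6.
Six donors around a single metal centre give an octahedral coordination sphere.

octahedral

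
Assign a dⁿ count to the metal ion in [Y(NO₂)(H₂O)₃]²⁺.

d⁰

Each nitro (N-bound nitrite) is −1; water is neutral; balancing the +2 overall charge requires Y(III).
Group 3 minus oxidation state 3 gives a d⁰ configuration.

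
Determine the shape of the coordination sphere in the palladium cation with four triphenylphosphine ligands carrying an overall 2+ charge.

Summing ligand charges against the +2 overall charge gives an oxidation state of +2 for palladium.
Group 10 minus oxidation state 2 gives a d⁸ configuration.
With 4 monodentate ligands the coordination number is 4.
A 4d d⁸ ion has a large crystal-field splitting; square planar leaves the high-energy d_{x²−y²} orbital empty and maximises CFSE.

square planar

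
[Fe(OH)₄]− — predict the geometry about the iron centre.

tetrahedral

Summing ligand charges against the −1 overall charge gives an oxidation state of +3 for iron.
Group 8 minus oxidation state 3 gives a d⁵ configuration.
With 4 monodentate ligands the coordination number is 4.
Hydroxide is a weak-field ligand.
A high-spin d⁵ ion has zero CFSE in either geometry, so four ligands adopt the sterically favoured tetrahedral geometry.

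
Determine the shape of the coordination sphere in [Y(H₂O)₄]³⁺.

Summing ligand charges against the +3 overall charge gives an oxidation state of +3 for yttrium.
Group 3 minus oxidation state 3 gives a d⁰ configuration.
Coordination number: 4.
A d⁰ ion has no crystal-field stabilisation preference between square planar and tetrahedral, so four ligands adopt the sterically favoured tetrahedral geometry.

tetrahedral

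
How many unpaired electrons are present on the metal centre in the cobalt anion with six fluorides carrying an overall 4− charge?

3 unpaired electrons

Summing ligand charges against the −4 overall charge gives an oxidation state of +2 for cobalt.
Group 9 minus oxidation state 2 gives a d⁷ configuration.
The spin state decides the count: Fluoride is a weak-field ligand for a first-row metal, so the complex is high-spin.
An octahedral high-spin d⁷ ion is t₂g⁵e_g², giving 3 unpaired electrons.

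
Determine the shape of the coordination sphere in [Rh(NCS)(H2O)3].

square planar

Each isothiocyanate is −1; water is neutral; balancing the 0 overall charge requires Rh(I).
Group 9 minus oxidation state 1 gives a d⁸ configuration.
With 4 monodentate ligands the coordination number is 4.
A 4d d⁸ ion has a large crystal-field splitting; square planar leaves the high-energy d_{x²−y²} orbital empty and maximises CFSE.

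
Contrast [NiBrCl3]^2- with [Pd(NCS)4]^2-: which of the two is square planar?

For [NiBrCl3]^2-: Each bromide is −1; each chloride is −1; balancing the −2 overall charge requires Ni(II). Group 10 minus oxidation state 2 gives a d⁸ configuration. Bromide and chloride are weak-field ligands. With weak-field ligands the CFSE gain from square planar is small, so a 3d d⁸ ion takes the sterically preferred tetrahedral geometry. → tetrahedral.
For [Pd(NCS)4]^2-: Ligand charges: each isothiocyanate is −1. With an overall charge of −2 the palladium centre must be in the +2 oxidation state. Pd sits in group 10, so the d-electron count is 10 − 2 = 8. A 4d d⁸ ion has a large crystal-field splitting; square planar leaves the high-energy d_{x²−y²} orbital empty and maximises CFSE. → square planar.

[Pd(NCS)4]^2-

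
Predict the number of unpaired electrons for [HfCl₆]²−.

Ligand charges: each chloride is −1. With an overall charge of −2 the hafnium centre must be in the +4 oxidation state.
Hf sits in group 4, so the d-electron count is 4 − 4 = 0.
In an octahedral field the d⁰ configuration is t₂g⁰e_g⁰, giving 0 unpaired electrons.

0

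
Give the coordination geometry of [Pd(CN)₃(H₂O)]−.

square planar

Each cyanide is −1; water is neutral; balancing the −1 overall charge requires Pd(II).
Pd sits in group 10, so the d-electron count is 10 − 2 = 8.
With 4 monodentate ligands the coordination number is 4.
A 4d d⁸ ion has a large crystal-field splitting; square planar leaves the high-energy d_{x²−y²} orbital empty and maximises CFSE.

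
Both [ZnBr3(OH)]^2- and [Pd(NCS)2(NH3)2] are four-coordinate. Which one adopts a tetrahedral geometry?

For [ZnBr3(OH)]^2-: Ligand charges: each bromide is −1; each hydroxide is −1. With an overall charge of −2 the zinc centre must be in the +2 oxidation state. Zinc is a group-12 element; Zn(II) is therefore d¹⁰. A d¹⁰ ion has no crystal-field stabilisation preference between square planar and tetrahedral, so four ligands adopt the sterically favoured tetrahedral geometry. → tetrahedral.
For [Pd(NCS)2(NH3)2]: Each isothiocyanate is −1; ammonia is neutral; balancing the 0 overall charge requires Pd(II). Palladium is a group-10 element; Pd(II) is therefore d⁸. A 4d d⁸ ion has a large crystal-field splitting; square planar leaves the high-energy d_{x²−y²} orbital empty and maximises CFSE. → square planar.

[ZnBr3(OH)]^2-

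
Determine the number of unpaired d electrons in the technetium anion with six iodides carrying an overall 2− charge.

Ligand charges: each iodide is −1. With an overall charge of −2 the technetium centre must be in the +4 oxidation state.
Group 7 minus oxidation state 4 gives a d³ configuration.
In an octahedral field the d³ configuration is t₂g³e_g⁰ (only one arrangement possible), giving 3 unpaired electrons.

3 unpaired electrons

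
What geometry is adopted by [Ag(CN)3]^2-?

trigonal planar

Ligand charges: each cyanide is −1. With an overall charge of −2 the silver centre must be in the +1 oxidation state.
Silver is a group-11 element; Ag(I) is therefore d¹⁰.
With 3 monodentate ligands the coordination number is 3.
Three ligands around a d¹⁰ centre minimise repulsion in a trigonal-planar arrangement.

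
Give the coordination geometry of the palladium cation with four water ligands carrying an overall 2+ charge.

square planar

Water is neutral; balancing the +2 overall charge requires Pd(II).
Group 10 minus oxidation state 2 gives a d⁸ configuration.
With 4 monodentate ligands the coordination number is 4.
A 4d d⁸ ion has a large crystal-field splitting; square planar leaves the high-energy d_{x²−y²} orbital empty and maximises CFSE.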